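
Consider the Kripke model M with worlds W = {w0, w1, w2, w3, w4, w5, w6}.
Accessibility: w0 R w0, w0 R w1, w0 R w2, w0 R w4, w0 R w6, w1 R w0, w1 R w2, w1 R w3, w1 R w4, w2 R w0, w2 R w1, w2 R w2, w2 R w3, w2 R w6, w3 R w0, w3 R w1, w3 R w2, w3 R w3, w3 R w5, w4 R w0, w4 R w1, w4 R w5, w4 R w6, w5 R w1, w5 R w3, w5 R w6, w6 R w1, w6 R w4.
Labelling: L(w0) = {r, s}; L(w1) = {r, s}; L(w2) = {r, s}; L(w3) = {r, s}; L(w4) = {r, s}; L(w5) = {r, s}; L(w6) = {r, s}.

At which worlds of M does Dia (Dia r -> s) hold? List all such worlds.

Let φ = Dia (Dia r -> s). Evaluate φ at each world:
  w0 (successors {w0, w1, w2, w4, w6}): φ is true.
  w1 (successors {w0, w2, w3, w4}): φ is true.
  w2 (successors {w0, w1, w2, w3, w6}): φ is true.
  w3 (successors {w0, w1, w2, w3, w5}): φ is true.
  w4 (successors {w0, w1, w5, w6}): φ is true.
  w5 (successors {w1, w3, w6}): φ is true.
  w6 (successors {w1, w4}): φ is true.
For instance, at w4:
  At w4: Dia (Dia r -> s) requires Dia r -> s at some successor in {w0, w1, w5, w6}.
    Dia r -> s holds at w0, so Dia (Dia r -> s) is true at w4.
      At w0: Dia r is true, s is true, so Dia r -> s is true.
Satisfying worlds: {w0, w1, w2, w3, w4, w5, w6}

w0, w1, w2, w3, w4, w5, w6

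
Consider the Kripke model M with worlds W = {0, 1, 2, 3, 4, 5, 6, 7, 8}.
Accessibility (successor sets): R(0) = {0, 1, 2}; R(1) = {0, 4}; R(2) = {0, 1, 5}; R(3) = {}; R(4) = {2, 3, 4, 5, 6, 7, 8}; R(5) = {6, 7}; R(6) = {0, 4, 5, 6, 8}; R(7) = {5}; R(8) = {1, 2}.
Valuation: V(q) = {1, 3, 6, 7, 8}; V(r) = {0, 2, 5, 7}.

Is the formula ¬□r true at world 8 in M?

Yes

At 8: □r is false, so ¬□r is true.
  At 8: □r requires r at every successor {1, 2}.
    r fails at 1, so □r is false at 8.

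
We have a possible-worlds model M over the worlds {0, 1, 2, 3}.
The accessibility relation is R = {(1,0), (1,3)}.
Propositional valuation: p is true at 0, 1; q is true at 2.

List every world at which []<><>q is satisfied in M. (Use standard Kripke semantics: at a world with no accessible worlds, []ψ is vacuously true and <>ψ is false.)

0, 2, 3

Let φ = []<><>q. Evaluate φ at each world:
  0 (successors ∅): φ is true.
  1 (successors {0, 3}): φ is false.
  2 (successors ∅): φ is true.
  3 (successors ∅): φ is true.
For instance, at 1:
  At 1: []<><>q requires <><>q at every successor {0, 3}.
    <><>q fails at 0, so []<><>q is false at 1.
      At 0: no accessible worlds, so <><>q is false.
Satisfying worlds: {0, 2, 3}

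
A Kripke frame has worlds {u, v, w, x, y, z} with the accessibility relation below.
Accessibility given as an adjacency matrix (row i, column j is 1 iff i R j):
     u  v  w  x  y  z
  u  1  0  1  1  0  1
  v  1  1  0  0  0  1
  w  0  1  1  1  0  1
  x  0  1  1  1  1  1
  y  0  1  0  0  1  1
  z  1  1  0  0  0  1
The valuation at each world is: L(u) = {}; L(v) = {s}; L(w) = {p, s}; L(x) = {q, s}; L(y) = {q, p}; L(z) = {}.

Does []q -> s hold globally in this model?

Recall that []ψ holds at a world iff ψ holds at every accessible world, and <>ψ holds iff ψ holds at some accessible world.
Let φ = []q -> s. Evaluate φ at each world:
  u (successors {u, w, x, z}): φ is true.
  v (successors {u, v, z}): φ is true.
  w (successors {v, w, x, z}): φ is true.
  x (successors {v, w, x, y, z}): φ is true.
  y (successors {v, y, z}): φ is true.
  z (successors {u, v, z}): φ is true.
For instance, at x:
  At x: []q is false, s is true, so []q -> s is true.
    At x: []q requires q at every successor {v, w, x, y, z}.
      q fails at v, so []q is false at x.

Yes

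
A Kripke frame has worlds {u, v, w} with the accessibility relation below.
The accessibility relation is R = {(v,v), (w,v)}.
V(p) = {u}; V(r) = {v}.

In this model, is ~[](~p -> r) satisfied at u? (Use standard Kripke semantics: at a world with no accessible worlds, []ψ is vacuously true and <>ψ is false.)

No

At u: [](~p -> r) is true, so ~[](~p -> r) is false.
  At u: no accessible worlds, so [](~p -> r) holds vacuously.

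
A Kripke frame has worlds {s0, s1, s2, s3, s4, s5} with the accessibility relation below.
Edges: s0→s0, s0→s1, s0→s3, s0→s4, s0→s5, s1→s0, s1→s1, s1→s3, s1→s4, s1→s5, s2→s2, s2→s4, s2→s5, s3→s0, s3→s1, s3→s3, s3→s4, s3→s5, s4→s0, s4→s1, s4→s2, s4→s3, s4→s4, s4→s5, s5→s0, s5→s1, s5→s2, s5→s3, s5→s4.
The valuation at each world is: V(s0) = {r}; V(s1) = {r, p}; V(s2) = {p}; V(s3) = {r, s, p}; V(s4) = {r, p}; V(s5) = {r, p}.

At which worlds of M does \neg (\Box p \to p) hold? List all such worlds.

none

Let φ = \neg (\Box p \to p). Evaluate φ at each world:
  s0 (successors {s0, s1, s3, s4, s5}): φ is false.
  s1 (successors {s0, s1, s3, s4, s5}): φ is false.
  s2 (successors {s2, s4, s5}): φ is false.
  s3 (successors {s0, s1, s3, s4, s5}): φ is false.
  s4 (successors {s0, s1, s2, s3, s4, s5}): φ is false.
  s5 (successors {s0, s1, s2, s3, s4}): φ is false.
For instance, at s3:
  At s3: \Box p \to p is true, so \neg (\Box p \to p) is false.
    At s3: \Box p is false, p is true, so \Box p \to p is true.
      At s3: \Box p requires p at every successor {s0, s1, s3, s4, s5}.
        p fails at s0, so \Box p is false at s3.
Satisfying worlds: none.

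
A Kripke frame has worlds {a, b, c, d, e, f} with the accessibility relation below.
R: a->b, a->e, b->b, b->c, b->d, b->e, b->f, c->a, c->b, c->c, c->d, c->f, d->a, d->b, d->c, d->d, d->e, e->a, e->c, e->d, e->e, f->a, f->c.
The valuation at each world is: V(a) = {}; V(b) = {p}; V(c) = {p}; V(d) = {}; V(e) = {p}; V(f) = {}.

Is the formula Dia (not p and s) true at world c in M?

No

At c: Dia (not p and s) requires not p and s at some successor in {a, b, c, d, f}.
  At a: not p and s is false.
  At b: not p and s is false.
  At c: not p and s is false.
  At d: not p and s is false.
  At f: not p and s is false.
So Dia (not p and s) is false at c.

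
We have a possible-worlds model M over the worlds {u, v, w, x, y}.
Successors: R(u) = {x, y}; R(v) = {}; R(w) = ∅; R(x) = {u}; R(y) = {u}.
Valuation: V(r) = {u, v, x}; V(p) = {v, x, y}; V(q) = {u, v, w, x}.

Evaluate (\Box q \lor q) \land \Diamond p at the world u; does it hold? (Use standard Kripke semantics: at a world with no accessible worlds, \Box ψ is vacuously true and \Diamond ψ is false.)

Recall that \Box ψ holds at a world iff ψ holds at every accessible world, and \Diamond ψ holds iff ψ holds at some accessible world.
At u: \Box q \lor q is true, \Diamond p is true, so (\Box q \lor q) \land \Diamond p is true.
  At u: \Box q is false, q is true, so \Box q \lor q is true.
    At u: \Box q requires q at every successor {x, y}.
      q fails at y, so \Box q is false at u.
  At u: \Diamond p requires p at some successor in {x, y}.
    p holds at x, so \Diamond p is true at u.

Yes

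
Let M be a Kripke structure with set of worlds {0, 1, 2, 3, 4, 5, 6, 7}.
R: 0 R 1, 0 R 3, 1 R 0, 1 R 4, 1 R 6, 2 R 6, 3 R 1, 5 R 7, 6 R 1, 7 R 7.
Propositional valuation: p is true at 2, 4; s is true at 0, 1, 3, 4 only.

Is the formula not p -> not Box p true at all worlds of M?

Yes

Recall that Box ψ holds at a world iff ψ holds at every accessible world, and Dia ψ holds iff ψ holds at some accessible world.
Let φ = not p -> not Box p. Evaluate φ at each world:
  0 (successors {1, 3}): φ is true.
  1 (successors {0, 4, 6}): φ is true.
  2 (successors {6}): φ is true.
  3 (successors {1}): φ is true.
  4 (successors ∅): φ is true.
  5 (successors {7}): φ is true.
  6 (successors {1}): φ is true.
  7 (successors {7}): φ is true.
For instance, at 3:
  At 3: not p is true, not Box p is true, so not p -> not Box p is true.
    At 3: Box p is false, so not Box p is true.
      At 3: Box p requires p at every successor {1}.
        p fails at 1, so Box p is false at 3.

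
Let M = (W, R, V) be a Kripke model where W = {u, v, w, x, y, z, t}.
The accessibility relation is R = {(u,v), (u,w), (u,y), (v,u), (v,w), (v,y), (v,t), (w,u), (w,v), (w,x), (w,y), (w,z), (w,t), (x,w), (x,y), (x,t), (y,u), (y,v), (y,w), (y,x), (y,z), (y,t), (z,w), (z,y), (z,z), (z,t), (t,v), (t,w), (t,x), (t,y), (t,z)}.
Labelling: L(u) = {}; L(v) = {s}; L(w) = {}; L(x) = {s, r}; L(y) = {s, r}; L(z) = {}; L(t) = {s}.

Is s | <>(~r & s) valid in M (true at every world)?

Let φ = s | <>(~r & s). Evaluate φ at each world:
  u (successors {v, w, y}): φ is true.
  v (successors {u, w, y, t}): φ is true.
  w (successors {u, v, x, y, z, t}): φ is true.
  x (successors {w, y, t}): φ is true.
  y (successors {u, v, w, x, z, t}): φ is true.
  z (successors {w, y, z, t}): φ is true.
  t (successors {v, w, x, y, z}): φ is true.
For instance, at w:
  At w: s is false, <>(~r & s) is true, so s | <>(~r & s) is true.
    At w: <>(~r & s) requires ~r & s at some successor in {u, v, x, y, z, t}.
      ~r & s holds at v, so <>(~r & s) is true at w.

Yes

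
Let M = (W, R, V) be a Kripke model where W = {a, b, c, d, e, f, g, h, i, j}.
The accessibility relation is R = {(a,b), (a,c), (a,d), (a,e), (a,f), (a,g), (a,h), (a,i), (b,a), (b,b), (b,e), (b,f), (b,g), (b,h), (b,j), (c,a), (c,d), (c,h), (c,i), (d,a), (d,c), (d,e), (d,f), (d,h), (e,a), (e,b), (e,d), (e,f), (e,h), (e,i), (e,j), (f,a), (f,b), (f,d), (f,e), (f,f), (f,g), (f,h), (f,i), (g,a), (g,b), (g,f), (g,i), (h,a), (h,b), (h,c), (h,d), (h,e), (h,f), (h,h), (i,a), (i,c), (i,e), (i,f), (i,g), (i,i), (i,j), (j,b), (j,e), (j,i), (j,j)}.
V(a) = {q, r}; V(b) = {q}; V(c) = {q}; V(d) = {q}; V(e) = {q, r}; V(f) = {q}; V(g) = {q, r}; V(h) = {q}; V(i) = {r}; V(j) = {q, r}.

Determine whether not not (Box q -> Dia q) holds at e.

At e: not (Box q -> Dia q) is false, so not not (Box q -> Dia q) is true.
  At e: Box q -> Dia q is true, so not (Box q -> Dia q) is false.
    At e: Box q is false, Dia q is true, so Box q -> Dia q is true.
      At e: Box q requires q at every successor {a, b, d, f, h, i, j}.
        q fails at i, so Box q is false at e.
      At e: Dia q requires q at some successor in {a, b, d, f, h, i, j}.
        q holds at a, so Dia q is true at e.

Yes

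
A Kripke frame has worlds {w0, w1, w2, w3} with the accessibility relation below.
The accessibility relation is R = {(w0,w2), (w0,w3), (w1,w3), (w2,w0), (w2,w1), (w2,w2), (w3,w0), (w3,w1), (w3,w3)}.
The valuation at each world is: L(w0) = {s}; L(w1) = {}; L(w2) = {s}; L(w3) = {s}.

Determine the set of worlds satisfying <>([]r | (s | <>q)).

Recall that []ψ holds at a world iff ψ holds at every accessible world, and <>ψ holds iff ψ holds at some accessible world.
Let φ = <>([]r | (s | <>q)). Evaluate φ at each world:
  w0 (successors {w2, w3}): φ is true.
  w1 (successors {w3}): φ is true.
  w2 (successors {w0, w1, w2}): φ is true.
  w3 (successors {w0, w1, w3}): φ is true.
For instance, at w2:
  At w2: <>([]r | (s | <>q)) requires []r | (s | <>q) at some successor in {w0, w1, w2}.
    []r | (s | <>q) holds at w0, so <>([]r | (s | <>q)) is true at w2.
      At w0: []r is false, s | <>q is true, so []r | (s | <>q) is true.
Satisfying worlds: {w0, w1, w2, w3}

w0, w1, w2, w3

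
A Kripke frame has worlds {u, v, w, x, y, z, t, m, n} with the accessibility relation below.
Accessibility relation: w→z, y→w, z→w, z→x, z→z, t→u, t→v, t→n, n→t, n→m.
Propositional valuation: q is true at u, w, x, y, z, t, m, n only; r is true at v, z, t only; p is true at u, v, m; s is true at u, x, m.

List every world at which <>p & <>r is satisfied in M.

Recall that <>ψ holds at a world iff ψ holds at some accessible world.
Let φ = <>p & <>r. Evaluate φ at each world:
  u (successors ∅): φ is false.
  v (successors ∅): φ is false.
  w (successors {z}): φ is false.
  x (successors ∅): φ is false.
  y (successors {w}): φ is false.
  z (successors {w, x, z}): φ is false.
  t (successors {u, v, n}): φ is true.
  m (successors ∅): φ is false.
  n (successors {t, m}): φ is true.
For instance, at y:
  At y: <>p is false, <>r is false, so <>p & <>r is false.
    At y: <>p requires p at some successor in {w}.
      At w: p is false.
    So <>p is false at y.
    At y: <>r requires r at some successor in {w}.
      At w: r is false.
    So <>r is false at y.
Satisfying worlds: {t, n}

t, n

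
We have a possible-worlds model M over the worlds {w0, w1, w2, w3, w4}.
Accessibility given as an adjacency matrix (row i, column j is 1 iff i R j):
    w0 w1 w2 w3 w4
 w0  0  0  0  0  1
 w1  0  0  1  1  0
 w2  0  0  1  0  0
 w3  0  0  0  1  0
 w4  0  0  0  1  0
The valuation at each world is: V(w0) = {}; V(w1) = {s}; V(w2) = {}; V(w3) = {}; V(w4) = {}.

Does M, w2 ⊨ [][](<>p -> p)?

Yes

Recall that []ψ holds at a world iff ψ holds at every accessible world, and <>ψ holds iff ψ holds at some accessible world.
At w2: [][](<>p -> p) requires [](<>p -> p) at every successor {w2}.
    At w2: [](<>p -> p) requires <>p -> p at every successor {w2}.
      At w2: <>p -> p is true.
    So [](<>p -> p) is true at w2.
So [][](<>p -> p) is true at w2.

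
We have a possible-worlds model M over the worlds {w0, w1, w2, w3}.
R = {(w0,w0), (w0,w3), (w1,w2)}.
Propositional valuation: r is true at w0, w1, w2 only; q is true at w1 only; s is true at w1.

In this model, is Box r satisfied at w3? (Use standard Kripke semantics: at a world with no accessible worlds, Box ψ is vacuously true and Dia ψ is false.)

At w3: no accessible worlds, so Box r holds vacuously.

Yes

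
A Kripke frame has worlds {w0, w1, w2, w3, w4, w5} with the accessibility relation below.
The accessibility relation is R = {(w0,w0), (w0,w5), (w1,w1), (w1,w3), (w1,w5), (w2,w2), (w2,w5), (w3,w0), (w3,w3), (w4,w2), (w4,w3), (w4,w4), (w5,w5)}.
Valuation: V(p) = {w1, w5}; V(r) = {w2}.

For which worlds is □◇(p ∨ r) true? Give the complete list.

Let φ = □◇(p ∨ r). Evaluate φ at each world:
  w0 (successors {w0, w5}): φ is true.
  w1 (successors {w1, w3, w5}): φ is false.
  w2 (successors {w2, w5}): φ is true.
  w3 (successors {w0, w3}): φ is false.
  w4 (successors {w2, w3, w4}): φ is false.
  w5 (successors {w5}): φ is true.
For instance, at w3:
  At w3: □◇(p ∨ r) requires ◇(p ∨ r) at every successor {w0, w3}.
    ◇(p ∨ r) fails at w3, so □◇(p ∨ r) is false at w3.
      At w3: ◇(p ∨ r) requires p ∨ r at some successor in {w0, w3}.
        At w0: p ∨ r is false.
        At w3: p ∨ r is false.
      So ◇(p ∨ r) is false at w3.
Satisfying worlds: {w0, w2, w5}

w0, w2, w5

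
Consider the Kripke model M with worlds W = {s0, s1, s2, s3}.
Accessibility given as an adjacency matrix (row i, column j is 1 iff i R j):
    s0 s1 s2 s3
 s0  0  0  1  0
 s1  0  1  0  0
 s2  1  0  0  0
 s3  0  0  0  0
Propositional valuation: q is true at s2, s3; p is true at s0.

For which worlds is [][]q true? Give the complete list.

s2, s3

Let φ = [][]q. Evaluate φ at each world:
  s0 (successors {s2}): φ is false.
  s1 (successors {s1}): φ is false.
  s2 (successors {s0}): φ is true.
  s3 (successors ∅): φ is true.
For instance, at s1:
  At s1: [][]q requires []q at every successor {s1}.
    []q fails at s1, so [][]q is false at s1.
      At s1: []q requires q at every successor {s1}.
        q fails at s1, so []q is false at s1.
Satisfying worlds: {s2, s3}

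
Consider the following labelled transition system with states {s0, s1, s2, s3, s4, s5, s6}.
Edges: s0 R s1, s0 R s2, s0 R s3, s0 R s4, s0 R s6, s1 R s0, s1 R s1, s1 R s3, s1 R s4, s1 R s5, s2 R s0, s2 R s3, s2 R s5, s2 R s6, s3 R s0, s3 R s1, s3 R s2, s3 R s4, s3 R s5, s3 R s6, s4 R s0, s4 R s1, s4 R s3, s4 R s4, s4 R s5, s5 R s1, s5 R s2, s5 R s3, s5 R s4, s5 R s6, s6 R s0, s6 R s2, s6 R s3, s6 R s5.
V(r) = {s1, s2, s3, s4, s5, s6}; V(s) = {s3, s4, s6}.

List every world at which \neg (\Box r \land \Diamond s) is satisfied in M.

s1, s2, s3, s4, s6

Let φ = \neg (\Box r \land \Diamond s). Evaluate φ at each world:
  s0 (successors {s1, s2, s3, s4, s6}): φ is false.
  s1 (successors {s0, s1, s3, s4, s5}): φ is true.
  s2 (successors {s0, s3, s5, s6}): φ is true.
  s3 (successors {s0, s1, s2, s4, s5, s6}): φ is true.
  s4 (successors {s0, s1, s3, s4, s5}): φ is true.
  s5 (successors {s1, s2, s3, s4, s6}): φ is false.
  s6 (successors {s0, s2, s3, s5}): φ is true.
For instance, at s4:
  At s4: \Box r \land \Diamond s is false, so \neg (\Box r \land \Diamond s) is true.
    At s4: \Box r is false, \Diamond s is true, so \Box r \land \Diamond s is false.
      At s4: \Box r requires r at every successor {s0, s1, s3, s4, s5}.
        r fails at s0, so \Box r is false at s4.
      At s4: \Diamond s requires s at some successor in {s0, s1, s3, s4, s5}.
        s holds at s3, so \Diamond s is true at s4.
Satisfying worlds: {s1, s2, s3, s4, s6}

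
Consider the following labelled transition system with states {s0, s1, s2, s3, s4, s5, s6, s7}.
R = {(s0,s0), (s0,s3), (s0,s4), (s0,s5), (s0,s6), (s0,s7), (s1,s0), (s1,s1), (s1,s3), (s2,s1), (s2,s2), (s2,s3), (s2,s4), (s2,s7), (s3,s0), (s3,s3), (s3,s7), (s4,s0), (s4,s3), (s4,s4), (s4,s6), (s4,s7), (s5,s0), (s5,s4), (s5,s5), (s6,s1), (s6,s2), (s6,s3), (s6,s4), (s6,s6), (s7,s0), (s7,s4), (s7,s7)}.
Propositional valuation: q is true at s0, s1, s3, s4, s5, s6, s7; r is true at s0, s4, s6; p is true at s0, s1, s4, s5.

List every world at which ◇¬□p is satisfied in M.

Let φ = ◇¬□p. Evaluate φ at each world:
  s0 (successors {s0, s3, s4, s5, s6, s7}): φ is true.
  s1 (successors {s0, s1, s3}): φ is true.
  s2 (successors {s1, s2, s3, s4, s7}): φ is true.
  s3 (successors {s0, s3, s7}): φ is true.
  s4 (successors {s0, s3, s4, s6, s7}): φ is true.
  s5 (successors {s0, s4, s5}): φ is true.
  s6 (successors {s1, s2, s3, s4, s6}): φ is true.
  s7 (successors {s0, s4, s7}): φ is true.
For instance, at s3:
  At s3: ◇¬□p requires ¬□p at some successor in {s0, s3, s7}.
    ¬□p holds at s0, so ◇¬□p is true at s3.
      At s0: □p is false, so ¬□p is true.
Satisfying worlds: {s0, s1, s2, s3, s4, s5, s6, s7}

s0, s1, s2, s3, s4, s5, s6, s7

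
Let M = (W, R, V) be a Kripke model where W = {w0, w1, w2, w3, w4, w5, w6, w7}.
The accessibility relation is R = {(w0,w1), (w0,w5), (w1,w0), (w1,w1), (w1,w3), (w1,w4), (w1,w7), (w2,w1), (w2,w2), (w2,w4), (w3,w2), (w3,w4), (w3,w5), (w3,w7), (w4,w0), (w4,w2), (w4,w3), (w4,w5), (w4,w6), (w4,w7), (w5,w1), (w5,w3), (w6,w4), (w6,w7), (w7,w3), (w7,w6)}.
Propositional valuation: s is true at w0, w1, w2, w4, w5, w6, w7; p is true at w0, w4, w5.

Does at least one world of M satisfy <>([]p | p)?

Yes

Let φ = <>([]p | p). Evaluate φ at each world:
  w0 (successors {w1, w5}): φ is true.
  w1 (successors {w0, w1, w3, w4, w7}): φ is true.
  w2 (successors {w1, w2, w4}): φ is true.
  w3 (successors {w2, w4, w5, w7}): φ is true.
  w4 (successors {w0, w2, w3, w5, w6, w7}): φ is true.
  w5 (successors {w1, w3}): φ is false.
  w6 (successors {w4, w7}): φ is true.
  w7 (successors {w3, w6}): φ is false.
Detail at w0 (witness):
  At w0: <>([]p | p) requires []p | p at some successor in {w1, w5}.
    []p | p holds at w5, so <>([]p | p) is true at w0.
      At w5: []p is false, p is true, so []p | p is true.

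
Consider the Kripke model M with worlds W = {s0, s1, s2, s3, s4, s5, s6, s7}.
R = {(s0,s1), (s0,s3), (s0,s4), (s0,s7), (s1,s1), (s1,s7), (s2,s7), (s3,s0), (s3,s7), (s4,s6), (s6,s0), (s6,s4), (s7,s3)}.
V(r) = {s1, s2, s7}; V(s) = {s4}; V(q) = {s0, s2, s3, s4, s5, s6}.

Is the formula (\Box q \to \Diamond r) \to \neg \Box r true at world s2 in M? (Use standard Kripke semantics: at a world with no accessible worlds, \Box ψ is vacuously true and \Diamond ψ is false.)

No

At s2: \Box q \to \Diamond r is true, \neg \Box r is false, so (\Box q \to \Diamond r) \to \neg \Box r is false.
  At s2: \Box q is false, \Diamond r is true, so \Box q \to \Diamond r is true.
    At s2: \Box q requires q at every successor {s7}.
      q fails at s7, so \Box q is false at s2.
    At s2: \Diamond r requires r at some successor in {s7}.
      r holds at s7, so \Diamond r is true at s2.
  At s2: \Box r is true, so \neg \Box r is false.
    At s2: \Box r requires r at every successor {s7}.
      At s7: r is true.
    So \Box r is true at s2.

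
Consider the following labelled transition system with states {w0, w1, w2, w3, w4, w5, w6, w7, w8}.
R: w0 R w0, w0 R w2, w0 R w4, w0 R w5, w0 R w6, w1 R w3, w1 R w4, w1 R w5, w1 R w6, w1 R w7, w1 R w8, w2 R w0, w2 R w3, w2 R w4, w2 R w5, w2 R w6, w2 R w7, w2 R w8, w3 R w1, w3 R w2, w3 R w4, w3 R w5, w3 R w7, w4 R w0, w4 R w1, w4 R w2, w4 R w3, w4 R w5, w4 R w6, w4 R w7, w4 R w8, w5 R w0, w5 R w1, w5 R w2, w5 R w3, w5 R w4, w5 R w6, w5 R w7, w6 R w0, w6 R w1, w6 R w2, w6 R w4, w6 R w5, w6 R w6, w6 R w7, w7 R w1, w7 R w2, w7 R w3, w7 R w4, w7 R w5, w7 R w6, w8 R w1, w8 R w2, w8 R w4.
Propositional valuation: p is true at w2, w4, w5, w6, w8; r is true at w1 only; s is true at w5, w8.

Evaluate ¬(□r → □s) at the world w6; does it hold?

No

At w6: □r → □s is true, so ¬(□r → □s) is false.
  At w6: □r is false, □s is false, so □r → □s is true.
    At w6: □r requires r at every successor {w0, w1, w2, w4, w5, w6, w7}.
      r fails at w0, so □r is false at w6.
    At w6: □s requires s at every successor {w0, w1, w2, w4, w5, w6, w7}.
      s fails at w0, so □s is false at w6.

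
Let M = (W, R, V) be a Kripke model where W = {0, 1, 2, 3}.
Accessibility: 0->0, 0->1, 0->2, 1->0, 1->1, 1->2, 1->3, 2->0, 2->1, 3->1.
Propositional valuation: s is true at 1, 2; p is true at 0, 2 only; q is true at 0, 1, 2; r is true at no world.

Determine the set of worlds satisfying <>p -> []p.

3

Let φ = <>p -> []p. Evaluate φ at each world:
  0 (successors {0, 1, 2}): φ is false.
  1 (successors {0, 1, 2, 3}): φ is false.
  2 (successors {0, 1}): φ is false.
  3 (successors {1}): φ is true.
For instance, at 1:
  At 1: <>p is true, []p is false, so <>p -> []p is false.
    At 1: <>p requires p at some successor in {0, 1, 2, 3}.
      p holds at 0, so <>p is true at 1.
    At 1: []p requires p at every successor {0, 1, 2, 3}.
      p fails at 1, so []p is false at 1.
Satisfying worlds: {3}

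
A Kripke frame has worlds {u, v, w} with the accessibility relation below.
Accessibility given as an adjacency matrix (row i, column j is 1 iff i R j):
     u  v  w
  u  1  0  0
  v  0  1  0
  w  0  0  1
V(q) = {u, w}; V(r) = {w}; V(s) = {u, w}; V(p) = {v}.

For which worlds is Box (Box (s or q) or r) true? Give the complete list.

u, w

Let φ = Box (Box (s or q) or r). Evaluate φ at each world:
  u (successors {u}): φ is true.
  v (successors {v}): φ is false.
  w (successors {w}): φ is true.
For instance, at v:
  At v: Box (Box (s or q) or r) requires Box (s or q) or r at every successor {v}.
    Box (s or q) or r fails at v, so Box (Box (s or q) or r) is false at v.
      At v: Box (s or q) is false, r is false, so Box (s or q) or r is false.
Satisfying worlds: {u, w}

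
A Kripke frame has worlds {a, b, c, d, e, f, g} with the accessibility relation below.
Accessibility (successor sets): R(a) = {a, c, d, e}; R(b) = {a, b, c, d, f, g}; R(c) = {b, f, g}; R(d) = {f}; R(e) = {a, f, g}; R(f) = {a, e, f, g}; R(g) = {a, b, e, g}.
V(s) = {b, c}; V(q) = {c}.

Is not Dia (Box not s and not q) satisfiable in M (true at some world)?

Let φ = not Dia (Box not s and not q). Evaluate φ at each world:
  a (successors {a, c, d, e}): φ is false.
  b (successors {a, b, c, d, f, g}): φ is false.
  c (successors {b, f, g}): φ is false.
  d (successors {f}): φ is false.
  e (successors {a, f, g}): φ is false.
  f (successors {a, e, f, g}): φ is false.
  g (successors {a, b, e, g}): φ is false.
For instance, at d:
  At d: Dia (Box not s and not q) is true, so not Dia (Box not s and not q) is false.
    At d: Dia (Box not s and not q) requires Box not s and not q at some successor in {f}.
      Box not s and not q holds at f, so Dia (Box not s and not q) is true at d.

No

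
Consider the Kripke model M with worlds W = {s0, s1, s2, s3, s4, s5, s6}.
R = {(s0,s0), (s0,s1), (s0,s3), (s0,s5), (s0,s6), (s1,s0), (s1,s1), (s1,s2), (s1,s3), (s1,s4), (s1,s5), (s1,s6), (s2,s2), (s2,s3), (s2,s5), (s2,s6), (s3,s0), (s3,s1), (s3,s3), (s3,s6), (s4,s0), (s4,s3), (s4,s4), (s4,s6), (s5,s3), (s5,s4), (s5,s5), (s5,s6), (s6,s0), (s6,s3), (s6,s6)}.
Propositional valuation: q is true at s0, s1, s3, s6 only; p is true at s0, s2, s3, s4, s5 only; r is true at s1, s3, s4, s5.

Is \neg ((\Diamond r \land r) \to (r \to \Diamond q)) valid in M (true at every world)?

No

Let φ = \neg ((\Diamond r \land r) \to (r \to \Diamond q)). Evaluate φ at each world:
  s0 (successors {s0, s1, s3, s5, s6}): φ is false.
  s1 (successors {s0, s1, s2, s3, s4, s5, s6}): φ is false.
  s2 (successors {s2, s3, s5, s6}): φ is false.
  s3 (successors {s0, s1, s3, s6}): φ is false.
  s4 (successors {s0, s3, s4, s6}): φ is false.
  s5 (successors {s3, s4, s5, s6}): φ is false.
  s6 (successors {s0, s3, s6}): φ is false.
Detail at s0 (counterexample):
  At s0: (\Diamond r \land r) \to (r \to \Diamond q) is true, so \neg ((\Diamond r \land r) \to (r \to \Diamond q)) is false.
    At s0: \Diamond r \land r is false, r \to \Diamond q is true, so (\Diamond r \land r) \to (r \to \Diamond q) is true.
      At s0: \Diamond r is true, r is false, so \Diamond r \land r is false.
      At s0: r is false, \Diamond q is true, so r \to \Diamond q is true.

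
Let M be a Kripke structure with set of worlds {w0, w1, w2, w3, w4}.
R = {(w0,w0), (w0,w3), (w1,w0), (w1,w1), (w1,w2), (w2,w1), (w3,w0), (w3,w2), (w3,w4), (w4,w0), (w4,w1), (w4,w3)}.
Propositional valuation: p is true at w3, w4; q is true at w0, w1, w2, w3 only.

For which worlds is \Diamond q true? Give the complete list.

w0, w1, w2, w3, w4

Let φ = \Diamond q. Evaluate φ at each world:
  w0 (successors {w0, w3}): φ is true.
  w1 (successors {w0, w1, w2}): φ is true.
  w2 (successors {w1}): φ is true.
  w3 (successors {w0, w2, w4}): φ is true.
  w4 (successors {w0, w1, w3}): φ is true.
For instance, at w3:
  At w3: \Diamond q requires q at some successor in {w0, w2, w4}.
    q holds at w0, so \Diamond q is true at w3.
Satisfying worlds: {w0, w1, w2, w3, w4}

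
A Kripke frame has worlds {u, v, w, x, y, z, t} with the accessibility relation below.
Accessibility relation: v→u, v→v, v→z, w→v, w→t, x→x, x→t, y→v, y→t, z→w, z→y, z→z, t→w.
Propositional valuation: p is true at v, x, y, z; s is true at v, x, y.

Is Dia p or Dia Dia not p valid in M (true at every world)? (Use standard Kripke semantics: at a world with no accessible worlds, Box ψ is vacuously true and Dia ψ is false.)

No

Let φ = Dia p or Dia Dia not p. Evaluate φ at each world:
  u (successors ∅): φ is false.
  v (successors {u, v, z}): φ is true.
  w (successors {v, t}): φ is true.
  x (successors {x, t}): φ is true.
  y (successors {v, t}): φ is true.
  z (successors {w, y, z}): φ is true.
  t (successors {w}): φ is true.
Detail at u (counterexample):
  At u: Dia p is false, Dia Dia not p is false, so Dia p or Dia Dia not p is false.
    At u: no accessible worlds, so Dia p is false.
    At u: no accessible worlds, so Dia Dia not p is false.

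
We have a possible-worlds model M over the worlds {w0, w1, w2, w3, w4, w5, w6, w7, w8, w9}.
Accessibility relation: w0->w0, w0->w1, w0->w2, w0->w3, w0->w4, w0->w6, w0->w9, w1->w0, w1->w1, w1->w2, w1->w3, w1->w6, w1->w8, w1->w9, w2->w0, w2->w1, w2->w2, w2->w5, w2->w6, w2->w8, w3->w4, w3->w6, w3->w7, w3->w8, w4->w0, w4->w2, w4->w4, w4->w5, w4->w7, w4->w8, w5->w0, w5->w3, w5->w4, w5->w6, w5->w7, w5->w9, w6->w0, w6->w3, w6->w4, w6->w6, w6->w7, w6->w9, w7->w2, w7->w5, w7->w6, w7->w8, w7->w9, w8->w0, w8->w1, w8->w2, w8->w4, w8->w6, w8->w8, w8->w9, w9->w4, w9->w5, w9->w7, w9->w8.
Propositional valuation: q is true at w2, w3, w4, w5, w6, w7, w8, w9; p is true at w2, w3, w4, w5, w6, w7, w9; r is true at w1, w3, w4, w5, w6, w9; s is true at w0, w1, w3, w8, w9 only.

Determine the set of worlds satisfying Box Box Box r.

none

Recall that Box ψ holds at a world iff ψ holds at every accessible world, and Dia ψ holds iff ψ holds at some accessible world.
Let φ = Box Box Box r. Evaluate φ at each world:
  w0 (successors {w0, w1, w2, w3, w4, w6, w9}): φ is false.
  w1 (successors {w0, w1, w2, w3, w6, w8, w9}): φ is false.
  w2 (successors {w0, w1, w2, w5, w6, w8}): φ is false.
  w3 (successors {w4, w6, w7, w8}): φ is false.
  w4 (successors {w0, w2, w4, w5, w7, w8}): φ is false.
  w5 (successors {w0, w3, w4, w6, w7, w9}): φ is false.
  w6 (successors {w0, w3, w4, w6, w7, w9}): φ is false.
  w7 (successors {w2, w5, w6, w8, w9}): φ is false.
  w8 (successors {w0, w1, w2, w4, w6, w8, w9}): φ is false.
  w9 (successors {w4, w5, w7, w8}): φ is false.
For instance, at w8:
  At w8: Box Box Box r requires Box Box r at every successor {w0, w1, w2, w4, w6, w8, w9}.
    Box Box r fails at w0, so Box Box Box r is false at w8.
      At w0: Box Box r requires Box r at every successor {w0, w1, w2, w3, w4, w6, w9}.
        Box r fails at w0, so Box Box r is false at w0.
Satisfying worlds: none.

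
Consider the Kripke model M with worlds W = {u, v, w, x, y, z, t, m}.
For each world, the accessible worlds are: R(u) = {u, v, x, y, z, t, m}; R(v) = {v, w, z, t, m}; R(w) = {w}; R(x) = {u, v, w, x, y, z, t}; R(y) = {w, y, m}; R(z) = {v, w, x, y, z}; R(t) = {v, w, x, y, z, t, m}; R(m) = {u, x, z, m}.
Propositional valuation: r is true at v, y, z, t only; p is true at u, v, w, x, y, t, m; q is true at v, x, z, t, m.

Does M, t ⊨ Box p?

At t: Box p requires p at every successor {v, w, x, y, z, t, m}.
  p fails at z, so Box p is false at t.

No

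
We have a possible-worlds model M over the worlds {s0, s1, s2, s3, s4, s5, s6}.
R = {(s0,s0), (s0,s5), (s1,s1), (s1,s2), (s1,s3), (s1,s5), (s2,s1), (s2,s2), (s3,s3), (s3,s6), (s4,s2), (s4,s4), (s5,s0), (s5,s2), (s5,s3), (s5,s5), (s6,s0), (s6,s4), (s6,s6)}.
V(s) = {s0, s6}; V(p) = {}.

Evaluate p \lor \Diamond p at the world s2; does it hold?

At s2: p is false, \Diamond p is false, so p \lor \Diamond p is false.
  At s2: \Diamond p requires p at some successor in {s1, s2}.
    At s1: p is false.
    At s2: p is false.
  So \Diamond p is false at s2.

No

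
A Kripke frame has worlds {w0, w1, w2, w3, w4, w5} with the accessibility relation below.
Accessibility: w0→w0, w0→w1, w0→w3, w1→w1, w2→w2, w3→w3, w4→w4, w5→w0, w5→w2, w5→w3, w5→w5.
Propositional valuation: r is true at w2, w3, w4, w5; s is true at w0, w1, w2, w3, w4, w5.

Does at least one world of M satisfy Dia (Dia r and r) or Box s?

Yes

Let φ = Dia (Dia r and r) or Box s. Evaluate φ at each world:
  w0 (successors {w0, w1, w3}): φ is true.
  w1 (successors {w1}): φ is true.
  w2 (successors {w2}): φ is true.
  w3 (successors {w3}): φ is true.
  w4 (successors {w4}): φ is true.
  w5 (successors {w0, w2, w3, w5}): φ is true.
Detail at w0 (witness):
  At w0: Dia (Dia r and r) is true, Box s is true, so Dia (Dia r and r) or Box s is true.
    At w0: Dia (Dia r and r) requires Dia r and r at some successor in {w0, w1, w3}.
      Dia r and r holds at w3, so Dia (Dia r and r) is true at w0.
    At w0: Box s requires s at every successor {w0, w1, w3}.
      At w0: s is true.
      At w1: s is true.
      At w3: s is true.
    So Box s is true at w0.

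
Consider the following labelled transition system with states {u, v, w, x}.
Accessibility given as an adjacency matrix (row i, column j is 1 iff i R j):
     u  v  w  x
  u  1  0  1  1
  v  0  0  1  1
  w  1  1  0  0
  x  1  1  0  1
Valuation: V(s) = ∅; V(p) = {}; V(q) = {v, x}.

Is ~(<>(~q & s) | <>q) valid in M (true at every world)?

No

Recall that <>ψ holds at a world iff ψ holds at some accessible world.
Let φ = ~(<>(~q & s) | <>q). Evaluate φ at each world:
  u (successors {u, w, x}): φ is false.
  v (successors {w, x}): φ is false.
  w (successors {u, v}): φ is false.
  x (successors {u, v, x}): φ is false.
Detail at u (counterexample):
  At u: <>(~q & s) | <>q is true, so ~(<>(~q & s) | <>q) is false.
    At u: <>(~q & s) is false, <>q is true, so <>(~q & s) | <>q is true.
      At u: <>(~q & s) requires ~q & s at some successor in {u, w, x}.
        At u: ~q & s is false.
        At w: ~q & s is false.
        At x: ~q & s is false.
      So <>(~q & s) is false at u.
      At u: <>q requires q at some successor in {u, w, x}.
        q holds at x, so <>q is true at u.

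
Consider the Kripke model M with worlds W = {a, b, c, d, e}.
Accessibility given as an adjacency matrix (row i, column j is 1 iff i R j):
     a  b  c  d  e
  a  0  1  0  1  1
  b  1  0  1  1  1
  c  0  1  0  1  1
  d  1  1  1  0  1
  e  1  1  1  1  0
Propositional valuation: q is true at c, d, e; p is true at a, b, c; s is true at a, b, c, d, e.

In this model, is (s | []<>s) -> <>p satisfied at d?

Recall that []ψ holds at a world iff ψ holds at every accessible world, and <>ψ holds iff ψ holds at some accessible world.
At d: s | []<>s is true, <>p is true, so (s | []<>s) -> <>p is true.
  At d: s is true, []<>s is true, so s | []<>s is true.
    At d: []<>s requires <>s at every successor {a, b, c, e}.
      At a: <>s is true.
      At b: <>s is true.
      At c: <>s is true.
      At e: <>s is true.
    So []<>s is true at d.
  At d: <>p requires p at some successor in {a, b, c, e}.
    p holds at a, so <>p is true at d.

Yes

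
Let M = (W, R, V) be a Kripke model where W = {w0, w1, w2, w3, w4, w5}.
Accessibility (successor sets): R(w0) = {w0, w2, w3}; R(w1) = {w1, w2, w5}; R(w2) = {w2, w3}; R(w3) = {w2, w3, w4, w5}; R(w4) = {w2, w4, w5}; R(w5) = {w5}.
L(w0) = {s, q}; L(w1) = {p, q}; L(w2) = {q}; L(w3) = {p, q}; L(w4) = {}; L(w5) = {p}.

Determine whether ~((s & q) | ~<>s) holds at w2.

At w2: (s & q) | ~<>s is true, so ~((s & q) | ~<>s) is false.
  At w2: s & q is false, ~<>s is true, so (s & q) | ~<>s is true.
    At w2: <>s is false, so ~<>s is true.
      At w2: <>s requires s at some successor in {w2, w3}.
        At w2: s is false.
        At w3: s is false.
      So <>s is false at w2.

No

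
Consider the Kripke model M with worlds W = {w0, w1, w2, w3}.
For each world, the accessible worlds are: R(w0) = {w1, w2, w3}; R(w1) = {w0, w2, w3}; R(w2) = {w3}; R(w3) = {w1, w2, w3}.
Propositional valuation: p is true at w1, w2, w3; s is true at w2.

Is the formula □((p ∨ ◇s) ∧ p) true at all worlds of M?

No

Let φ = □((p ∨ ◇s) ∧ p). Evaluate φ at each world:
  w0 (successors {w1, w2, w3}): φ is true.
  w1 (successors {w0, w2, w3}): φ is false.
  w2 (successors {w3}): φ is true.
  w3 (successors {w1, w2, w3}): φ is true.
Detail at w1 (counterexample):
  At w1: □((p ∨ ◇s) ∧ p) requires (p ∨ ◇s) ∧ p at every successor {w0, w2, w3}.
    (p ∨ ◇s) ∧ p fails at w0, so □((p ∨ ◇s) ∧ p) is false at w1.
      At w0: p ∨ ◇s is true, p is false, so (p ∨ ◇s) ∧ p is false.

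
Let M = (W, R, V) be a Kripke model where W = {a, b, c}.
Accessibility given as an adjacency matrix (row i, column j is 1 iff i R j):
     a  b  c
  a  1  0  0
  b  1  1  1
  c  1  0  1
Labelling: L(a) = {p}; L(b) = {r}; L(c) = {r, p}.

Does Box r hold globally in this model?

Let φ = Box r. Evaluate φ at each world:
  a (successors {a}): φ is false.
  b (successors {a, b, c}): φ is false.
  c (successors {a, c}): φ is false.
Detail at a (counterexample):
  At a: Box r requires r at every successor {a}.
    r fails at a, so Box r is false at a.

No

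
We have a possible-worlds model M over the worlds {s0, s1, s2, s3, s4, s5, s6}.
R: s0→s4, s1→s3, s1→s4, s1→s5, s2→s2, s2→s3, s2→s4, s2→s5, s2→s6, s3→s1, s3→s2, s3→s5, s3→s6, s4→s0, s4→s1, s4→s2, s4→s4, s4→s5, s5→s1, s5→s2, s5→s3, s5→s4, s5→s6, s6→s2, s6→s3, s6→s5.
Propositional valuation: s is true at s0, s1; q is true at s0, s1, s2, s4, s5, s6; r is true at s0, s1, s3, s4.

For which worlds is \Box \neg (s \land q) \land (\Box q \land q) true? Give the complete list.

s0

Let φ = \Box \neg (s \land q) \land (\Box q \land q). Evaluate φ at each world:
  s0 (successors {s4}): φ is true.
  s1 (successors {s3, s4, s5}): φ is false.
  s2 (successors {s2, s3, s4, s5, s6}): φ is false.
  s3 (successors {s1, s2, s5, s6}): φ is false.
  s4 (successors {s0, s1, s2, s4, s5}): φ is false.
  s5 (successors {s1, s2, s3, s4, s6}): φ is false.
  s6 (successors {s2, s3, s5}): φ is false.
For instance, at s1:
  At s1: \Box \neg (s \land q) is true, \Box q \land q is false, so \Box \neg (s \land q) \land (\Box q \land q) is false.
    At s1: \Box \neg (s \land q) requires \neg (s \land q) at every successor {s3, s4, s5}.
      At s3: \neg (s \land q) is true.
      At s4: \neg (s \land q) is true.
      At s5: \neg (s \land q) is true.
    So \Box \neg (s \land q) is true at s1.
    At s1: \Box q is false, q is true, so \Box q \land q is false.
      At s1: \Box q requires q at every successor {s3, s4, s5}.
        q fails at s3, so \Box q is false at s1.
Satisfying worlds: {s0}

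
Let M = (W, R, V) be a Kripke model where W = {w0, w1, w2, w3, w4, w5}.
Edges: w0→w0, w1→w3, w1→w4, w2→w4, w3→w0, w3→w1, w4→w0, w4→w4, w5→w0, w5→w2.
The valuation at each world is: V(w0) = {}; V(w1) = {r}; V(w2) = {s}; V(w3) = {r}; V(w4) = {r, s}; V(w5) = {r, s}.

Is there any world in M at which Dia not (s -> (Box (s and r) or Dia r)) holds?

Recall that Box ψ holds at a world iff ψ holds at every accessible world, and Dia ψ holds iff ψ holds at some accessible world.
Let φ = Dia not (s -> (Box (s and r) or Dia r)). Evaluate φ at each world:
  w0 (successors {w0}): φ is false.
  w1 (successors {w3, w4}): φ is false.
  w2 (successors {w4}): φ is false.
  w3 (successors {w0, w1}): φ is false.
  w4 (successors {w0, w4}): φ is false.
  w5 (successors {w0, w2}): φ is false.
For instance, at w0:
  At w0: Dia not (s -> (Box (s and r) or Dia r)) requires not (s -> (Box (s and r) or Dia r)) at some successor in {w0}.
    At w0: not (s -> (Box (s and r) or Dia r)) is false.
  So Dia not (s -> (Box (s and r) or Dia r)) is false at w0.

No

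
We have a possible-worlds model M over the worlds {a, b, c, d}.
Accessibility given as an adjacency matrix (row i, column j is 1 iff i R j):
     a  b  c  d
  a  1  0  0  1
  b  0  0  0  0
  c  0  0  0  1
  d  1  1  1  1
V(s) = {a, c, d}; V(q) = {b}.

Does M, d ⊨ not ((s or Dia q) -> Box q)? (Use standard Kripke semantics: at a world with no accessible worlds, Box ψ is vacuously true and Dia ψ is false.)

At d: (s or Dia q) -> Box q is false, so not ((s or Dia q) -> Box q) is true.
  At d: s or Dia q is true, Box q is false, so (s or Dia q) -> Box q is false.
    At d: s is true, Dia q is true, so s or Dia q is true.
      At d: Dia q requires q at some successor in {a, b, c, d}.
        q holds at b, so Dia q is true at d.
    At d: Box q requires q at every successor {a, b, c, d}.
      q fails at a, so Box q is false at d.

Yes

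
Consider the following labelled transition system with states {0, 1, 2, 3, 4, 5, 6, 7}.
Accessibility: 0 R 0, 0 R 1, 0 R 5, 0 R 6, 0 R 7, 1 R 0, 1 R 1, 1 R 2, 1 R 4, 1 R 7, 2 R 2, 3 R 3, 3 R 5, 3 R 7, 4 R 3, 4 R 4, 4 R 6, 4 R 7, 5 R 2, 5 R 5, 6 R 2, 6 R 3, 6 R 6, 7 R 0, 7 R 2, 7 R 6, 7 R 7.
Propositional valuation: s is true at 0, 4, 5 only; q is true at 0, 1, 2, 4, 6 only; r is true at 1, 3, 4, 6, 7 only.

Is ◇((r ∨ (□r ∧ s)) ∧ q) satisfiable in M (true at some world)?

Let φ = ◇((r ∨ (□r ∧ s)) ∧ q). Evaluate φ at each world:
  0 (successors {0, 1, 5, 6, 7}): φ is true.
  1 (successors {0, 1, 2, 4, 7}): φ is true.
  2 (successors {2}): φ is false.
  3 (successors {3, 5, 7}): φ is false.
  4 (successors {3, 4, 6, 7}): φ is true.
  5 (successors {2, 5}): φ is false.
  6 (successors {2, 3, 6}): φ is true.
  7 (successors {0, 2, 6, 7}): φ is true.
Detail at 0 (witness):
  At 0: ◇((r ∨ (□r ∧ s)) ∧ q) requires (r ∨ (□r ∧ s)) ∧ q at some successor in {0, 1, 5, 6, 7}.
    (r ∨ (□r ∧ s)) ∧ q holds at 1, so ◇((r ∨ (□r ∧ s)) ∧ q) is true at 0.
      At 1: r ∨ (□r ∧ s) is true, q is true, so (r ∨ (□r ∧ s)) ∧ q is true.

Yes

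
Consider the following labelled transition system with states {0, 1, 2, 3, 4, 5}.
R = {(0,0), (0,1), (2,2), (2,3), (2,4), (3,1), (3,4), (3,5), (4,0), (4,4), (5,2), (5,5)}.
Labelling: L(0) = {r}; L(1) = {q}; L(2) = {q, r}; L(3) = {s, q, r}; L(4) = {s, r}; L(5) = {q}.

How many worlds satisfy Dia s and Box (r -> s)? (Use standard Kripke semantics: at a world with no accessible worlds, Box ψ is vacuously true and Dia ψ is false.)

1

Let φ = Dia s and Box (r -> s). Evaluate φ at each world:
  0 (successors {0, 1}): φ is false.
  1 (successors ∅): φ is false.
  2 (successors {2, 3, 4}): φ is false.
  3 (successors {1, 4, 5}): φ is true.
  4 (successors {0, 4}): φ is false.
  5 (successors {2, 5}): φ is false.
For instance, at 5:
  At 5: Dia s is false, Box (r -> s) is false, so Dia s and Box (r -> s) is false.
    At 5: Dia s requires s at some successor in {2, 5}.
      At 2: s is false.
      At 5: s is false.
    So Dia s is false at 5.
    At 5: Box (r -> s) requires r -> s at every successor {2, 5}.
      r -> s fails at 2, so Box (r -> s) is false at 5.
Satisfying worlds: {3}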